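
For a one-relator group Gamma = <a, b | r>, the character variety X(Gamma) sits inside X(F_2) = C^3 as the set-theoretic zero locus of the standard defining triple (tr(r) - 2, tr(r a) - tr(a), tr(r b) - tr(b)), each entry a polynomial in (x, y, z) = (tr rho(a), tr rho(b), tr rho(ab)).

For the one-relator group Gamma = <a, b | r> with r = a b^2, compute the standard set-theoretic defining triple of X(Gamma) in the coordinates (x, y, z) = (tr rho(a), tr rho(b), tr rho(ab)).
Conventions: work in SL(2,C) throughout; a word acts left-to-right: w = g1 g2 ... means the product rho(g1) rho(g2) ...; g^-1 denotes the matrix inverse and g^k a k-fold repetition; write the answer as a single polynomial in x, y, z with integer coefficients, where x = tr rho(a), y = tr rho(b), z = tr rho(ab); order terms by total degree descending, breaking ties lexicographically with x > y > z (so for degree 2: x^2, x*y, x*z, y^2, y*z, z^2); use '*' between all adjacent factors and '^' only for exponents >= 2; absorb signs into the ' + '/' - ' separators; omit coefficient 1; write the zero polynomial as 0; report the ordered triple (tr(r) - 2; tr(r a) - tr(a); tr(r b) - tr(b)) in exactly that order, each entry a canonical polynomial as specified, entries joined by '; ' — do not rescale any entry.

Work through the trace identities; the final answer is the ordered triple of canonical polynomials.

y*z - x - 2; x*y*z - x^2 - y^2 - x + 2; y^2*z - x*y - y - z

apply: tr(a b^2) = tr(b) * tr(a b) - tr(a)  (reduce the b square) = y*z - x
apply: tr(a^2 b) = tr(a) * tr(b a) - tr(b)  (reduce the a square) = x*z - y
tr(a^2) = tr(a) * tr(a) - tr(1)  (reduce the a square) = x^2 - 2
tr(a b^2 a) = tr(b) * tr(a^2 b) - tr(a^2)  (reduce the b square) = x*y*z - x^2 - y^2 + 2
apply: tr(a b^3) = tr(b) * tr(a b^2) - tr(a b) = y^2*z - x*y - z
assemble the triple (tr(r) - 2; tr(r a) - x; tr(r b) - y)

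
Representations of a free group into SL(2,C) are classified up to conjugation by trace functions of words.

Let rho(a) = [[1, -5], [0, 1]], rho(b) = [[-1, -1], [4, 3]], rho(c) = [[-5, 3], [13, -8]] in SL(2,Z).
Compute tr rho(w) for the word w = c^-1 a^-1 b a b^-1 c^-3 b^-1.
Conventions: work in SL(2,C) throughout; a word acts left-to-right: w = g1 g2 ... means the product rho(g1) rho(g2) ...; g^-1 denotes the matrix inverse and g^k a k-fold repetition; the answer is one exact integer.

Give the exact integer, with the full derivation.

rho(c^-1) = [[-8, -3], [-13, -5]]
... * rho(a^-1) = [[1, 5], [0, 1]]  ->  [[-8, -43], [-13, -70]]
... * rho(b) = [[-1, -1], [4, 3]]  ->  [[-164, -121], [-267, -197]]
... * rho(a) = [[1, -5], [0, 1]]  ->  [[-164, 699], [-267, 1138]]
... * rho(b^-1) = [[3, 1], [-4, -1]]  ->  [[-3288, -863], [-5353, -1405]]
... * rho(c^-1) = [[-8, -3], [-13, -5]]  ->  [[37523, 14179], [61089, 23084]]
... * rho(c^-1) = [[-8, -3], [-13, -5]]  ->  [[-484511, -183464], [-788804, -298687]]
... * rho(c^-1) = [[-8, -3], [-13, -5]]  ->  [[6261120, 2370853], [10193363, 3859847]]
... * rho(b^-1) = [[3, 1], [-4, -1]]  ->  [[9299948, 3890267], [15140701, 6333516]]
tr = 9299948 + 6333516 = 15633464

15633464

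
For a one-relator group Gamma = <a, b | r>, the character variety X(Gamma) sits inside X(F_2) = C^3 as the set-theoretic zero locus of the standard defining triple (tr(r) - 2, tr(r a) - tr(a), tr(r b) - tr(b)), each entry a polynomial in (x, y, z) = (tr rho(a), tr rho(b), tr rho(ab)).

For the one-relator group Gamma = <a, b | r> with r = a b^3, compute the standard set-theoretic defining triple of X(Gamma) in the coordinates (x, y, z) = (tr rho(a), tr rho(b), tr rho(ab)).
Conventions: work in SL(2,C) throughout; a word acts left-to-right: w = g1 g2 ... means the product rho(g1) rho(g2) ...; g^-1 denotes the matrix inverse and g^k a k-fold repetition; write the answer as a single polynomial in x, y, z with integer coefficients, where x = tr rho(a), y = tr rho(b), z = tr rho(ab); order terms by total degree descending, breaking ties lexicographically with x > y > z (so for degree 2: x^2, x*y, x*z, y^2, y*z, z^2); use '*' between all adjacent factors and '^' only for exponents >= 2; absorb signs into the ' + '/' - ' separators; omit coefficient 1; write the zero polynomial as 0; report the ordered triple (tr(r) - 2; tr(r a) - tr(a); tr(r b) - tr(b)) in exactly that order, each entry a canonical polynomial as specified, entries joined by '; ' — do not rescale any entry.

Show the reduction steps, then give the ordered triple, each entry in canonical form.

y^2*z - x*y - z - 2; x*y^2*z - x^2*y - y^3 - x*z - x + 3*y; y^3*z - x*y^2 - 2*y*z + x - y

next, trace(a b^2) = trace(b) * trace(a b) - trace(a)   [square of b] = y*z - x
and trace(a b^3) = trace(b) * trace(a b^2) - trace(a b)   [square of b] = y^2*z - x*y - z
next, trace(a^2 b) = trace(a) * trace(b a) - trace(b)   [square of a] = x*z - y
and trace(a^2) = trace(a) * trace(a) - trace(1)   [square of a] = x^2 - 2
and trace(a^2 b^2) = trace(b) * trace(a^2 b) - trace(a^2)   [square of b] = x*y*z - x^2 - y^2 + 2
trace(a b^3 a) = trace(b) * trace(a^2 b^2) - trace(a^2 b)   [square of b] = x*y^2*z - x^2*y - y^3 - x*z + 3*y
next, trace(a b^4) = trace(b) * trace(a b^3) - trace(a b^2) = y^3*z - x*y^2 - 2*y*z + x
assemble the triple (trace(r) - 2; trace(r a) - x; trace(r b) - y)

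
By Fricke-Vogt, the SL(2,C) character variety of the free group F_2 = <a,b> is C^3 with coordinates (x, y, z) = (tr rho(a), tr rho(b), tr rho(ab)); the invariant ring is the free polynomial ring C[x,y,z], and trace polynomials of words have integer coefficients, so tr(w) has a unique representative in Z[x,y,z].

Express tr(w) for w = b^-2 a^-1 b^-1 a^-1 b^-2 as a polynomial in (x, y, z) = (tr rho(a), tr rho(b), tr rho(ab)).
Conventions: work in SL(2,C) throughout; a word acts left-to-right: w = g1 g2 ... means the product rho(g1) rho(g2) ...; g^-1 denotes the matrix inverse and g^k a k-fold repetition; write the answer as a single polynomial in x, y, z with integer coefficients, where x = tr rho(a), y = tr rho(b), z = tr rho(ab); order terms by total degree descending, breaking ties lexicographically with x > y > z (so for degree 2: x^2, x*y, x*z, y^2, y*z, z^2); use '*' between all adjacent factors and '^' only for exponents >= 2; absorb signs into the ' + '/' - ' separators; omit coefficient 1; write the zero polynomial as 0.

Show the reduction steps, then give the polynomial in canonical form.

y^3*z^2 - x*y^2*z - y^3 - 2*y*z^2 + x*z + 3*y

trace(b^-1) = trace(b) = y
so trace(b^-2) = trace(b^-1) trace(b) - trace(1)   [inverse elimination on b] = y^2 - 2
trace(b^-3) = trace(b^-2) trace(b) - trace(b^-1)   [inverse elimination on b] = y^3 - 3*y
trace(b^-4) = trace(b^-3) trace(b) - trace(b^-2)   [inverse elimination on b] = y^4 - 4*y^2 + 2
trace(a b^-1) = trace(a) trace(b) - trace(a b)   [inverse elimination on b] = x*y - z
trace(b^-2 a) = trace(a b^-1) trace(b) - trace(a)   [inverse elimination on b] = x*y^2 - y*z - x
trace(b^-3 a) = trace(b^-2 a) trace(b) - trace(b^-2 a b)   [inverse elimination on b] = x*y^3 - y^2*z - 2*x*y + z
reduce: trace(b^-4 a) = trace(b^-3 a) trace(b) - trace(b^-3 a b)   [inverse elimination on b] = x*y^4 - y^3*z - 3*x*y^2 + 2*y*z + x
trace(b^-3 a^-1 b^-1) = trace(b^-4) trace(a) - trace(b^-4 a)   [inverse elimination on a] = y^3*z - x*y^2 - 2*y*z + x
trace(a^-1 b^-2) = trace(b^-1 a^-1) trace(b) - trace(b^-1 a^-1 b)   [inverse elimination on b] = y*z - x
trace(b^-3 a^-1) = trace(a^-1 b^-2) trace(b) - trace(a^-1 b^-1)   [inverse elimination on b] = y^2*z - x*y - z
reduce: trace(b^-4 a^-1 b^-1) = trace(b^-3 a^-1 b^-1) trace(b) - trace(b^-3 a^-1)   [inverse elimination on b] = y^4*z - x*y^3 - 3*y^2*z + 2*x*y + z
trace(a^2) = trace(a) trace(a) - trace(1)   [square of a] = x^2 - 2
trace(a^2 b) = trace(a) trace(b a) - trace(b)   [square of a] = x*z - y
trace(a b^-1 a) = trace(a^2) trace(b) - trace(a^2 b)   [inverse elimination on b] = x^2*y - x*z - y
trace(a b a b) = trace(a b) trace(a b) - trace(1)   [split at a repeated a] = z^2 - 2
trace(a b^-1 a b) = trace(a b a) trace(b) - trace(a b a b)   [inverse elimination on b] = x*y*z - y^2 - z^2 + 2
trace(b^-1 a b^-1 a) = trace(a b^-1 a) trace(b) - trace(a b^-1 a b)   [inverse elimination on b] = x^2*y^2 - 2*x*y*z + z^2 - 2
trace(b^-1 a b^-2 a) = trace(b^-1 a b^-1 a) trace(b) - trace(b^-1 a b^-1 a b)   [inverse elimination on b] = x^2*y^3 - 2*x*y^2*z - x^2*y + y*z^2 + x*z - y
trace(b^-1 a^-1 b^-1 a b^-1) = trace(b^-1 a b^-2) trace(a) - trace(b^-1 a b^-2 a)   [inverse elimination on a] = x*y^2*z - x^2*y - y*z^2 + y
trace(a^-1 b a b) = trace(b a b) trace(a) - trace(b a b a)   [inverse elimination on a] = x*y*z - x^2 - z^2 + 2
trace(a b^-1 a^-1 b) = trace(a^-1 b a) trace(b) - trace(a^-1 b a b)   [inverse elimination on b] = -x*y*z + x^2 + y^2 + z^2 - 2
trace(b^-1 a^-1 b^-1 a) = trace(a b^-1 a^-1) trace(b) - trace(a b^-1 a^-1 b)   [inverse elimination on b] = x*y*z - x^2 - z^2 + 2
trace(b^-2 a^-1 b^-1 a b^-1) = trace(b^-1 a^-1 b^-1 a b^-1) trace(b) - trace(b^-1 a^-1 b^-1 a)   [inverse elimination on b] = x*y^3*z - x^2*y^2 - y^2*z^2 - x*y*z + x^2 + y^2 + z^2 - 2
trace(b^-4 a^-1 b^-1 a) = trace(b^-2 a^-1 b^-1 a b^-1) trace(b) - trace(b^-2 a^-1 b^-1 a)   [inverse elimination on b] = x*y^4*z - x^2*y^3 - y^3*z^2 - 2*x*y^2*z + 2*x^2*y + y^3 + 2*y*z^2 - 3*y
trace(b^-2 a^-1 b^-1 a^-1 b^-2) = trace(b^-4 a^-1 b^-1) trace(a) - trace(b^-4 a^-1 b^-1 a)   [inverse elimination on a] = y^3*z^2 - x*y^2*z - y^3 - 2*y*z^2 + x*z + 3*y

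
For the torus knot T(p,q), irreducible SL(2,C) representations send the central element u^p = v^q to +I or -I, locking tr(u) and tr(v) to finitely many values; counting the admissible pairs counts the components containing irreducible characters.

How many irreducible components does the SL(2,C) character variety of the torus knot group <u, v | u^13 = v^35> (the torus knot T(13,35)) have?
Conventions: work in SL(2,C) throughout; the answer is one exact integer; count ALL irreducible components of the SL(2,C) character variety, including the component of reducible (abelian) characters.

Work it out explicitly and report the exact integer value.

In the torus knot group T(13,35), u^13 = v^35 is central, so an irreducible representation sends it to +I or -I (Schur).
This locks tr(u) to 2*cos(pi*alpha/13), alpha in 1..12, and tr(v) to 2*cos(pi*beta/35), beta in 1..34, on each component of irreducible characters.
Consistency of u^13 = (-1)^alpha I with v^35 = (-1)^beta I forces alpha = beta (mod 2).
Counting: 6 odd alphas x 17 odd betas + 6 even alphas x 17 even betas = 102 + 102 = 204.
That is 204 components of irreducible characters, and with the reducible (abelian) component the total is 205.

205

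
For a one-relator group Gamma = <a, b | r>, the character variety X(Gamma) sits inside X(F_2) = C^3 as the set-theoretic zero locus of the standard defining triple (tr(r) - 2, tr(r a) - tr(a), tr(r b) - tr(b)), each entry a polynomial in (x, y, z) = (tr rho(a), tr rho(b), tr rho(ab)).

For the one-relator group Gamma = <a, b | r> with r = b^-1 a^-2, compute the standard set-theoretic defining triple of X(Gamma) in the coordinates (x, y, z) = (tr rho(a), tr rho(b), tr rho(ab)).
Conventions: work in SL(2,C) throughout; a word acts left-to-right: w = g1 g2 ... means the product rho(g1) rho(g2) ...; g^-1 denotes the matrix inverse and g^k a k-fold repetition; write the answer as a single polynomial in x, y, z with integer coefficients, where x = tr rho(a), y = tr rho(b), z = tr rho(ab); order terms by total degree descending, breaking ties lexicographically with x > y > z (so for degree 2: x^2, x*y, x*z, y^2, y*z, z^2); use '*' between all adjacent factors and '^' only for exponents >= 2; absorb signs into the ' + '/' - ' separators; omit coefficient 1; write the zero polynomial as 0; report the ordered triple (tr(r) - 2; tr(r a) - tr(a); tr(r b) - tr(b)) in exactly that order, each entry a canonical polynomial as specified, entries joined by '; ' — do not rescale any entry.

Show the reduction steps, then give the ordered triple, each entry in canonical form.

x*z - y - 2; -x + z; x^2 - y - 2

tr(b^-1) = tr(b) = y
so tr(b^-1 a) = tr(a)*tr(b) - tr(a b)   [inverse elimination on b] = x*y - z
tr(b^-1 a^-1) = tr(b^-1)*tr(a) - tr(b^-1 a)   [inverse elimination on a] = z
so tr(b^-1 a^-2) = tr(b^-1 a^-1)*tr(a) - tr(b^-1)   [inverse elimination on a] = x*z - y
tr(a^-2) = tr(a^-1)*tr(a) - tr(1)   [inverse elimination on a] = x^2 - 2
assemble the triple (tr(r) - 2; tr(r a) - x; tr(r b) - y)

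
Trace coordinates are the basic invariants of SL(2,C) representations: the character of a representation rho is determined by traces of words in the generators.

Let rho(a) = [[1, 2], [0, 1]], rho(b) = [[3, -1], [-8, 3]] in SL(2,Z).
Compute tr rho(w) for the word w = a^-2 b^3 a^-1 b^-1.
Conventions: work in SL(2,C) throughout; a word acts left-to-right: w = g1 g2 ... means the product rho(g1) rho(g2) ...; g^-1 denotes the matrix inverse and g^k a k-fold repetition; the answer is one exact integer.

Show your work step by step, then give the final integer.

rho(a^-1) = [[1, -2], [0, 1]]
... * rho(a^-1) = [[1, -2], [0, 1]]  ->  [[1, -4], [0, 1]]
... * rho(b) = [[3, -1], [-8, 3]]  ->  [[35, -13], [-8, 3]]
... * rho(b) = [[3, -1], [-8, 3]]  ->  [[209, -74], [-48, 17]]
... * rho(b) = [[3, -1], [-8, 3]]  ->  [[1219, -431], [-280, 99]]
... * rho(a^-1) = [[1, -2], [0, 1]]  ->  [[1219, -2869], [-280, 659]]
... * rho(b^-1) = [[3, 1], [8, 3]]  ->  [[-19295, -7388], [4432, 1697]]
tr = -19295 + 1697 = -17598

-17598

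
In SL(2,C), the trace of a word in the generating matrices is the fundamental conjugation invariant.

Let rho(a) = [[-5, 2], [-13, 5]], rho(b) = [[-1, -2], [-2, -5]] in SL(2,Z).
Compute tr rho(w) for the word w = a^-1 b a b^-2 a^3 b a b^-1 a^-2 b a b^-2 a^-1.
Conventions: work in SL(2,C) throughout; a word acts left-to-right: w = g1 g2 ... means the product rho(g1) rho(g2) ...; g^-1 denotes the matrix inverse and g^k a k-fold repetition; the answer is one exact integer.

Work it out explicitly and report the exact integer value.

-34

rho(a^-1) = [[5, -2], [13, -5]]
... * rho(b) = [[-1, -2], [-2, -5]]  ->  [[-1, 0], [-3, -1]]
... * rho(a) = [[-5, 2], [-13, 5]]  ->  [[5, -2], [28, -11]]
... * rho(b^-1) = [[-5, 2], [2, -1]]  ->  [[-29, 12], [-162, 67]]
... * rho(b^-1) = [[-5, 2], [2, -1]]  ->  [[169, -70], [944, -391]]
... * rho(a) = [[-5, 2], [-13, 5]]  ->  [[65, -12], [363, -67]]
... * rho(a) = [[-5, 2], [-13, 5]]  ->  [[-169, 70], [-944, 391]]
... * rho(a) = [[-5, 2], [-13, 5]]  ->  [[-65, 12], [-363, 67]]
... * rho(b) = [[-1, -2], [-2, -5]]  ->  [[41, 70], [229, 391]]
... * rho(a) = [[-5, 2], [-13, 5]]  ->  [[-1115, 432], [-6228, 2413]]
... * rho(b^-1) = [[-5, 2], [2, -1]]  ->  [[6439, -2662], [35966, -14869]]
... * rho(a^-1) = [[5, -2], [13, -5]]  ->  [[-2411, 432], [-13467, 2413]]
... * rho(a^-1) = [[5, -2], [13, -5]]  ->  [[-6439, 2662], [-35966, 14869]]
... * rho(b) = [[-1, -2], [-2, -5]]  ->  [[1115, -432], [6228, -2413]]
... * rho(a) = [[-5, 2], [-13, 5]]  ->  [[41, 70], [229, 391]]
... * rho(b^-1) = [[-5, 2], [2, -1]]  ->  [[-65, 12], [-363, 67]]
... * rho(b^-1) = [[-5, 2], [2, -1]]  ->  [[349, -142], [1949, -793]]
... * rho(a^-1) = [[5, -2], [13, -5]]  ->  [[-101, 12], [-564, 67]]
tr = -101 + 67 = -34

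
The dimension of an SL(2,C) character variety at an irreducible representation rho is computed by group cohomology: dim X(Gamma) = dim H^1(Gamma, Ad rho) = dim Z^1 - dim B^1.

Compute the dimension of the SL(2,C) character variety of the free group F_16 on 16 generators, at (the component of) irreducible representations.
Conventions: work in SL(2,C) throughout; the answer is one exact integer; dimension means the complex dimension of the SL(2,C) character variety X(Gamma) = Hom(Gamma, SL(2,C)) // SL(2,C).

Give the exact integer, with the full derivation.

45

Here Gamma is free of rank 16 — no relator constrains a cocycle.
A cocycle picks one sl_2 vector per generator freely, giving dim Z^1 = 3*16 = 48.
Irreducibility makes the coboundary map sl_2 -> Z^1 injective (trivial centralizer), so dim B^1 = 3.
dim X = dim H^1 = dim Z^1 - dim B^1 = 48 - 3 = 45.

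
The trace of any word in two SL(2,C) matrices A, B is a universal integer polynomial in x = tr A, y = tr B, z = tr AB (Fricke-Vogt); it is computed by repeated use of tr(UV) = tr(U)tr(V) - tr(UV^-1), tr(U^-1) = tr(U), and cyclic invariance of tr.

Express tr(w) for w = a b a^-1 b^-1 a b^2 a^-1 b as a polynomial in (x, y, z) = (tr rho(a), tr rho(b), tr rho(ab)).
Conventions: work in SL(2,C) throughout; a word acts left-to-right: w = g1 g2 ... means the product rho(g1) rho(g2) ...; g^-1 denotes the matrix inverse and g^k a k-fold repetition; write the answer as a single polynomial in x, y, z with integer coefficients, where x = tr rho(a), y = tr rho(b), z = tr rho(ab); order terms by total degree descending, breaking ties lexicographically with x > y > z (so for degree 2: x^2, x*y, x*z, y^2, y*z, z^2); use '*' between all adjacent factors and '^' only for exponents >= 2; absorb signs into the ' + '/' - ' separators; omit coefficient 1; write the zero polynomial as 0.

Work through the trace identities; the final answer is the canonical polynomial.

-x^2*y^3*z^2 + 2*x^3*y^2*z + x*y^4*z + 2*x*y^2*z^3 - x^4*y - x^2*y^3 - 2*x^2*y*z^2 - y^3*z^2 - y*z^4 - 4*x*y^2*z + 4*x^2*y + y^3 + 4*y*z^2 - 3*y

use: tr(a b^2) = tr(b) tr(a b) - tr(a)   [square of b] = y*z - x
use: tr(b^3 a) = tr(b) tr(a b^2) - tr(a b)   [square of b] = y^2*z - x*y - z
tr(b^2) = tr(b) tr(b) - tr(1)   [square of b] = y^2 - 2
tr(b^3) = tr(b) tr(b^2) - tr(b)   [square of b] = y^3 - 3*y
tr(a b^3 a) = tr(a) tr(b^3 a) - tr(b^3)   [square of a] = x*y^2*z - x^2*y - y^3 - x*z + 3*y
apply: tr(a b a b) = tr(a b) tr(a b) - tr(1)   [split at a repeated a] = z^2 - 2
use: tr(a b a) = tr(a) tr(b a) - tr(b)   [square of a] = x*z - y
tr(b^2 a b a) = tr(b) tr(a b a b) - tr(a b a)   [square of b] = y*z^2 - x*z - y
tr(b a b a^2 b) = tr(a) tr(b^2 a b a) - tr(b^2 a b)   [square of a] = x*y*z^2 - x^2*z - y^2*z + z
tr(b a b a^2) = tr(a) tr(b a b a) - tr(b a b)   [square of a] = x*z^2 - y*z - x
apply: tr(a b^3 a b a) = tr(b) tr(b a b a^2 b) - tr(b a b a^2)   [square of b] = x*y^2*z^2 - x^2*y*z - y^3*z - x*z^2 + 2*y*z + x
apply: tr(a b a b a b) = tr(b a) tr(b a b a) - tr(b^-1 a^-1)   [split at a repeated b] = z^3 - 3*z
tr(a b a b a b^2) = tr(b) tr(a b a b a b) - tr(a b a b a)   [square of b] = y*z^3 - x*z^2 - 2*y*z + x
tr(a b^3 a b a b) = tr(b) tr(a b a b a b^2) - tr(a b a b a b)   [square of b] = y^2*z^3 - x*y*z^2 - 2*y^2*z - z^3 + x*y + 3*z
use: tr(b^-1 a b^3 a b a) = tr(a b^3 a b a) tr(b) - tr(a b^3 a b a b)   [inverse elimination on b] = x*y^3*z^2 - x^2*y^2*z - y^4*z - y^2*z^3 + 4*y^2*z + z^3 - 3*z
use: tr(b a b a^-1 b^-1 a b^2) = tr(b^-1 a b^3 a b) tr(a) - tr(b^-1 a b^3 a b a)   [inverse elimination on a] = -x*y^3*z^2 + 2*x^2*y^2*z + y^4*z + y^2*z^3 - x^3*y - x*y^3 - x^2*z - 4*y^2*z - z^3 + 3*x*y + 3*z
apply: tr(a b a b a^2 b) = tr(a) tr(b a b a b a) - tr(b a b a b)   [square of a] = x*z^3 - y*z^2 - 2*x*z + y
tr(a b a b a^2) = tr(a) tr(b a b a^2) - tr(b a b a)   [square of a] = x^2*z^2 - x*y*z - x^2 - z^2 + 2
tr(a b^2 a b a b a) = tr(b) tr(a b a b a^2 b) - tr(a b a b a^2)   [square of b] = x*y*z^3 - x^2*z^2 - y^2*z^2 - x*y*z + x^2 + y^2 + z^2 - 2
tr(a b a b a b a b) = tr(a b a b) tr(a b a b) - tr(1)   [split at a repeated a] = z^4 - 4*z^2 + 2
tr(a b^2 a b a b a b) = tr(b) tr(a b a b a b a b) - tr(a b a b a b a)   [square of b] = y*z^4 - x*z^3 - 3*y*z^2 + 2*x*z + y
apply: tr(b^-1 a b^2 a b a b a) = tr(a b^2 a b a b a) tr(b) - tr(a b^2 a b a b a b)   [inverse elimination on b] = x*y^2*z^3 - x^2*y*z^2 - y^3*z^2 - y*z^4 - x*y^2*z + x*z^3 + x^2*y + y^3 + 4*y*z^2 - 2*x*z - 3*y
tr(b a b a^-1 b^-1 a b^2 a) = tr(b^-1 a b^2 a b a b) tr(a) - tr(b^-1 a b^2 a b a b a)   [inverse elimination on a] = -x*y^2*z^3 + 2*x^2*y*z^2 + y^3*z^2 + y*z^4 - x^3*z - x*z^3 - x^2*y - y^3 - 4*y*z^2 + 3*x*z + 3*y
tr(a b a^-1 b^-1 a b^2 a^-1 b) = tr(b a b a^-1 b^-1 a b^2) tr(a) - tr(b a b a^-1 b^-1 a b^2 a)   [inverse elimination on a] = -x^2*y^3*z^2 + 2*x^3*y^2*z + x*y^4*z + 2*x*y^2*z^3 - x^4*y - x^2*y^3 - 2*x^2*y*z^2 - y^3*z^2 - y*z^4 - 4*x*y^2*z + 4*x^2*y + y^3 + 4*y*z^2 - 3*y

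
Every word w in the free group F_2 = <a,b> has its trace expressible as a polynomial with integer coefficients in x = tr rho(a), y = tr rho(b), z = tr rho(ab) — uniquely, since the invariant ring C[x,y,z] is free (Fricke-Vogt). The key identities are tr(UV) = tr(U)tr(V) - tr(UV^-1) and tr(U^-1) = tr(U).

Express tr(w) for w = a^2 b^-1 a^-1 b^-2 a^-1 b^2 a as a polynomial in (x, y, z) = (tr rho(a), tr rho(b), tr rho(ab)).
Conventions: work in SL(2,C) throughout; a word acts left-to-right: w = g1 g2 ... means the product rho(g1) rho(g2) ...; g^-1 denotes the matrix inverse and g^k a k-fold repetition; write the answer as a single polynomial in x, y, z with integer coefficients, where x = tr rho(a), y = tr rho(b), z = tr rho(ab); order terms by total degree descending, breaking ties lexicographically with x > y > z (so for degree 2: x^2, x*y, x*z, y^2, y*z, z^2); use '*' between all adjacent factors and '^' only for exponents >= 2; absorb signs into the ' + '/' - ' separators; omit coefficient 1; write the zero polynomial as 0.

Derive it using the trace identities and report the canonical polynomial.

so trace(a^2) = trace(a)*trace(a) - trace(1)  (reduce the a square) = x^2 - 2
reduce: trace(a^3) = trace(a)*trace(a^2) - trace(a)  (reduce the a square) = x^3 - 3*x
trace(b a^2) = trace(a)*trace(b a) - trace(b)  (reduce the a square) = x*z - y
so trace(a^3 b) = trace(a)*trace(b a^2) - trace(b a)  (reduce the a square) = x^2*z - x*y - z
trace(a^3 b^-1) = trace(a^3)*trace(b) - trace(a^3 b)  (eliminate b^-1) = x^3*y - x^2*z - 2*x*y + z
reduce: trace(b^2 a^2) = trace(b)*trace(a^2 b) - trace(a^2)  (reduce the b square) = x*y*z - x^2 - y^2 + 2
trace(b^2 a) = trace(b)*trace(a b) - trace(a)  (reduce the b square) = y*z - x
reduce: trace(a^2 b^2 a) = trace(a)*trace(b^2 a^2) - trace(b^2 a)  (reduce the a square) = x^2*y*z - x^3 - x*y^2 - y*z + 3*x
trace(a b^2 a^3) = trace(a)*trace(a^2 b^2 a) - trace(a^2 b^2)  (reduce the a square) = x^3*y*z - x^4 - x^2*y^2 - 2*x*y*z + 4*x^2 + y^2 - 2
trace(a b a b) = trace(b a)*trace(b a) - trace(1)  (split on b) = z^2 - 2
reduce: trace(b a b^2 a) = trace(b)*trace(a b a b) - trace(a b a)  (reduce the b square) = y*z^2 - x*z - y
reduce: trace(b a b^2) = trace(b)*trace(a b^2) - trace(a b)  (reduce the b square) = y^2*z - x*y - z
trace(a b a b^2 a) = trace(a)*trace(b a b^2 a) - trace(b a b^2)  (reduce the a square) = x*y*z^2 - x^2*z - y^2*z + z
so trace(a b^2 a^3 b) = trace(a)*trace(a b a b^2 a) - trace(a b a b^2)  (reduce the a square) = x^2*y*z^2 - x^3*z - x*y^2*z - y*z^2 + 2*x*z + y
reduce: trace(a b^2 a^3 b^-1) = trace(a b^2 a^3)*trace(b) - trace(a b^2 a^3 b)  (eliminate b^-1) = x^3*y^2*z - x^4*y - x^2*y^3 - x^2*y*z^2 + x^3*z - x*y^2*z + 4*x^2*y + y^3 + y*z^2 - 2*x*z - 3*y
trace(b^-1 a b^2 a^3 b^-1) = trace(a b^2 a^3 b^-1)*trace(b) - trace(a b^2 a^3)  (eliminate b^-1) = x^3*y^3*z - x^4*y^2 - x^2*y^4 - x^2*y^2*z^2 - x*y^3*z + x^4 + 5*x^2*y^2 + y^4 + y^2*z^2 - 4*x^2 - 4*y^2 + 2
so trace(b^2 a^3 b^-3 a) = trace(b^-1 a b^2 a^3 b^-1)*trace(b) - trace(b^-1 a b^2 a^3)  (eliminate b^-1) = x^3*y^4*z - x^4*y^3 - x^2*y^5 - x^2*y^3*z^2 - x^3*y^2*z - x*y^4*z + 2*x^4*y + 6*x^2*y^3 + x^2*y*z^2 + y^5 + y^3*z^2 - x^3*z + x*y^2*z - 8*x^2*y - 5*y^3 - y*z^2 + 2*x*z + 5*y
trace(b^-2 a^-1 b^2 a^3 b^-1) = trace(b^2 a^3 b^-3)*trace(a) - trace(b^2 a^3 b^-3 a)  (eliminate a^-1) = -x^3*y^4*z + x^4*y^3 + x^2*y^5 + x^2*y^3*z^2 + x^3*y^2*z + x*y^4*z - x^4*y - 6*x^2*y^3 - x^2*y*z^2 - y^5 - y^3*z^2 - x*y^2*z + 6*x^2*y + 5*y^3 + y*z^2 - x*z - 5*y
reduce: trace(a b a^3) = trace(a)*trace(a b a^2) - trace(a b a)  (reduce the a square) = x^3*z - x^2*y - 2*x*z + y
trace(b a b a^2) = trace(a)*trace(b a b a) - trace(b a b)  (reduce the a square) = x*z^2 - y*z - x
so trace(a b a^3 b) = trace(a)*trace(b a b a^2) - trace(b a b a)  (reduce the a square) = x^2*z^2 - x*y*z - x^2 - z^2 + 2
trace(b a^3 b^-1 a) = trace(a b a^3)*trace(b) - trace(a b a^3 b)  (eliminate b^-1) = x^3*y*z - x^2*y^2 - x^2*z^2 - x*y*z + x^2 + y^2 + z^2 - 2
trace(a^2 b^2 a^3) = trace(a)*trace(b^2 a^4) - trace(b^2 a^3)  (reduce the a square) = x^4*y*z - x^5 - x^3*y^2 - 3*x^2*y*z + 5*x^3 + 2*x*y^2 + y*z - 5*x
so trace(a^2 b a^2 b) = trace(a)*trace(b a^2 b a) - trace(b a^2 b)  (reduce the a square) = x^2*z^2 - 2*x*y*z + y^2 - 2
so trace(a b a^2 b^2 a) = trace(b)*trace(a^2 b a^2 b) - trace(a^2 b a^2)  (reduce the b square) = x^2*y*z^2 - x^3*z - 2*x*y^2*z + x^2*y + y^3 + 2*x*z - 3*y
so trace(a b a^2 b^2) = trace(b)*trace(a b a^2 b) - trace(a b a^2)  (reduce the b square) = x*y*z^2 - x^2*z - y^2*z + z
reduce: trace(a^2 b^2 a^3 b) = trace(a)*trace(a b a^2 b^2 a) - trace(a b a^2 b^2)  (reduce the a square) = x^3*y*z^2 - x^4*z - 2*x^2*y^2*z + x^3*y + x*y^3 - x*y*z^2 + 3*x^2*z + y^2*z - 3*x*y - z
so trace(a b^2 a^3 b^-1 a) = trace(a^2 b^2 a^3)*trace(b) - trace(a^2 b^2 a^3 b)  (eliminate b^-1) = x^4*y^2*z - x^5*y - x^3*y^3 - x^3*y*z^2 + x^4*z - x^2*y^2*z + 4*x^3*y + x*y^3 + x*y*z^2 - 3*x^2*z - 2*x*y + z
trace(a b a b^2 a^3) = trace(a)*trace(a^2 b a b^2 a) - trace(a^2 b a b^2)  (reduce the a square) = x^3*y*z^2 - x^4*z - x^2*y^2*z - 2*x*y*z^2 + 3*x^2*z + y^2*z + x*y - z
reduce: trace(b a b a b a) = trace(b a b a)*trace(b a) - trace(a b)  (split on b) = z^3 - 3*z
so trace(b a b a b a^2) = trace(a)*trace(b a b a b a) - trace(b a b a b)  (reduce the a square) = x*z^3 - y*z^2 - 2*x*z + y
trace(a^3 b a b a b) = trace(a)*trace(b a b a b a^2) - trace(b a b a b a)  (reduce the a square) = x^2*z^3 - x*y*z^2 - 2*x^2*z - z^3 + x*y + 3*z
so trace(a^3 b a b a) = trace(a)*trace(a^2 b a b a) - trace(a^2 b a b)  (reduce the a square) = x^3*z^2 - x^2*y*z - x^3 - 2*x*z^2 + y*z + 3*x
reduce: trace(a b a b^2 a^3 b) = trace(b)*trace(a^3 b a b a b) - trace(a^3 b a b a)  (reduce the b square) = x^2*y*z^3 - x^3*z^2 - x*y^2*z^2 - x^2*y*z - y*z^3 + x^3 + x*y^2 + 2*x*z^2 + 2*y*z - 3*x
reduce: trace(a b^2 a^3 b^-1 a b) = trace(a b a b^2 a^3)*trace(b) - trace(a b a b^2 a^3 b)  (eliminate b^-1) = x^3*y^2*z^2 - x^4*y*z - x^2*y^3*z - x^2*y*z^3 + x^3*z^2 - x*y^2*z^2 + 4*x^2*y*z + y^3*z + y*z^3 - x^3 - 2*x*z^2 - 3*y*z + 3*x
reduce: trace(b^2 a^3 b^-1 a b^-1 a) = trace(a b^2 a^3 b^-1 a)*trace(b) - trace(a b^2 a^3 b^-1 a b)  (eliminate b^-1) = x^4*y^3*z - x^5*y^2 - x^3*y^4 - 2*x^3*y^2*z^2 + 2*x^4*y*z + x^2*y*z^3 + 4*x^3*y^2 - x^3*z^2 + x*y^4 + 2*x*y^2*z^2 - 7*x^2*y*z - y^3*z - y*z^3 + x^3 - 2*x*y^2 + 2*x*z^2 + 4*y*z - 3*x
trace(b^-1 a^-1 b^2 a^3 b^-1 a) = trace(b^2 a^3 b^-1 a b^-1)*trace(a) - trace(b^2 a^3 b^-1 a b^-1 a)  (eliminate a^-1) = -x^4*y^3*z + x^5*y^2 + x^3*y^4 + 2*x^3*y^2*z^2 - x^4*y*z - x^2*y*z^3 - 5*x^3*y^2 - x*y^4 - 2*x*y^2*z^2 + 6*x^2*y*z + y^3*z + y*z^3 + 3*x*y^2 - x*z^2 - 4*y*z + x
trace(b^-2 a^-1 b^2 a^3 b^-1 a) = trace(b^-1 a^-1 b^2 a^3 b^-1 a)*trace(b) - trace(b^-1 a^-1 b^2 a^3 b^-1 a b)  (eliminate b^-1) = -x^4*y^4*z + x^5*y^3 + x^3*y^5 + 2*x^3*y^3*z^2 - x^4*y^2*z - x^2*y^2*z^3 - 5*x^3*y^3 - x*y^5 - 2*x*y^3*z^2 + 6*x^2*y^2*z + y^4*z + y^2*z^3 + 3*x*y^3 - x*y*z^2 - x^2*z - 4*y^2*z + 2*x*y + z
reduce: trace(a^2 b^-1 a^-1 b^-2 a^-1 b^2 a) = trace(b^-2 a^-1 b^2 a^3 b^-1)*trace(a) - trace(b^-2 a^-1 b^2 a^3 b^-1 a)  (eliminate a^-1) = -x^3*y^3*z^2 + 2*x^4*y^2*z + x^2*y^4*z + x^2*y^2*z^3 - x^5*y - x^3*y^3 - x^3*y*z^2 + x*y^3*z^2 - 7*x^2*y^2*z - y^4*z - y^2*z^3 + 6*x^3*y + 2*x*y^3 + 2*x*y*z^2 + 4*y^2*z - 7*x*y - z

-x^3*y^3*z^2 + 2*x^4*y^2*z + x^2*y^4*z + x^2*y^2*z^3 - x^5*y - x^3*y^3 - x^3*y*z^2 + x*y^3*z^2 - 7*x^2*y^2*z - y^4*z - y^2*z^3 + 6*x^3*y + 2*x*y^3 + 2*x*y*z^2 + 4*y^2*z - 7*x*y - z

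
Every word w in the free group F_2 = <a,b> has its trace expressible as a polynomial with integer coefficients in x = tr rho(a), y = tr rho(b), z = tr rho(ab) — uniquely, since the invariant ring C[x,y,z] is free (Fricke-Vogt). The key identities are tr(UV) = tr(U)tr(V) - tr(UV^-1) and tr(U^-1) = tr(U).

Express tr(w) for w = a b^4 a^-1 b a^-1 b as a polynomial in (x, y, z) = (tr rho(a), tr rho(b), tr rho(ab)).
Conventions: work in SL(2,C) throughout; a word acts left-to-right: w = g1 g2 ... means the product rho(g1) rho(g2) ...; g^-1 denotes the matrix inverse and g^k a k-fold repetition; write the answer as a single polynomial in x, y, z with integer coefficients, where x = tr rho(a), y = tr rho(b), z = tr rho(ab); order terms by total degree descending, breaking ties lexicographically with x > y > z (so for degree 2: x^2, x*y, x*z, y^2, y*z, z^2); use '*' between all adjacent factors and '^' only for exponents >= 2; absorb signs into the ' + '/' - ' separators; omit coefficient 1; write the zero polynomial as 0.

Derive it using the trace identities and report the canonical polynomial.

tr(b a b) = tr(b) tr(a b) - tr(a)   [square of b] = y*z - x
tr(b a b^2) = tr(b) tr(b a b) - tr(b a)   [square of b] = y^2*z - x*y - z
tr(a b^4) = tr(b) tr(b a b^2) - tr(b a b)   [square of b] = y^3*z - x*y^2 - 2*y*z + x
so tr(b^3 a b^2) = tr(b) tr(a b^4) - tr(a b^3)   [square of b] = y^4*z - x*y^3 - 3*y^2*z + 2*x*y + z
tr(b^2 a b^4) = tr(b) tr(b^3 a b^2) - tr(b^3 a b)   [square of b] = y^5*z - x*y^4 - 4*y^3*z + 3*x*y^2 + 3*y*z - x
reduce: tr(a b a b) = tr(a b) tr(a b) - tr(1)   [split at a repeated a] = z^2 - 2
so tr(a b a) = tr(a) tr(b a) - tr(b)   [square of a] = x*z - y
so tr(b a b a b) = tr(b) tr(a b a b) - tr(a b a)   [square of b] = y*z^2 - x*z - y
tr(a b a b^3) = tr(b) tr(b a b a b) - tr(b a b a)   [square of b] = y^2*z^2 - x*y*z - y^2 - z^2 + 2
tr(a b^4 a b) = tr(b) tr(a b a b^3) - tr(a b a b^2)   [square of b] = y^3*z^2 - x*y^2*z - y^3 - 2*y*z^2 + x*z + 3*y
tr(b^2) = tr(b) tr(b) - tr(1)   [square of b] = y^2 - 2
so tr(b^3) = tr(b) tr(b^2) - tr(b)   [square of b] = y^3 - 3*y
reduce: tr(b^4) = tr(b) tr(b^3) - tr(b^2)   [square of b] = y^4 - 4*y^2 + 2
so tr(a b^4 a) = tr(a) tr(b^4 a) - tr(b^4)   [square of a] = x*y^3*z - x^2*y^2 - y^4 - 2*x*y*z + x^2 + 4*y^2 - 2
reduce: tr(b^2 a b^4 a) = tr(b) tr(a b^4 a b) - tr(a b^4 a)   [square of b] = y^4*z^2 - 2*x*y^3*z + x^2*y^2 - 2*y^2*z^2 + 3*x*y*z - x^2 - y^2 + 2
so tr(b a b^4 a^-1 b) = tr(b^2 a b^4) tr(a) - tr(b^2 a b^4 a)   [inverse elimination on a] = x*y^5*z - x^2*y^4 - y^4*z^2 - 2*x*y^3*z + 2*x^2*y^2 + 2*y^2*z^2 + y^2 - 2
tr(b a b a b^4) = tr(b) tr(b a b a b^3) - tr(b a b a b^2)   [square of b] = y^4*z^2 - x*y^3*z - y^4 - 3*y^2*z^2 + 2*x*y*z + 4*y^2 + z^2 - 2
tr(a b a b a b) = tr(a b a b) tr(a b) - tr(b a)   [split at a repeated a] = z^3 - 3*z
so tr(a b a b a) = tr(a) tr(b a b a) - tr(b a b)   [square of a] = x*z^2 - y*z - x
so tr(a b a b a b^2) = tr(b) tr(a b a b a b) - tr(a b a b a)   [square of b] = y*z^3 - x*z^2 - 2*y*z + x
reduce: tr(a b a b a b^3) = tr(b) tr(a b a b a b^2) - tr(a b a b a b)   [square of b] = y^2*z^3 - x*y*z^2 - 2*y^2*z - z^3 + x*y + 3*z
reduce: tr(b a b a b^4 a) = tr(b) tr(a b a b a b^3) - tr(a b a b a b^2)   [square of b] = y^3*z^3 - x*y^2*z^2 - 2*y^3*z - 2*y*z^3 + x*y^2 + x*z^2 + 5*y*z - x
so tr(b a b^4 a^-1 b a) = tr(b a b a b^4) tr(a) - tr(b a b a b^4 a)   [inverse elimination on a] = x*y^4*z^2 - x^2*y^3*z - y^3*z^3 - x*y^4 - 2*x*y^2*z^2 + 2*x^2*y*z + 2*y^3*z + 2*y*z^3 + 3*x*y^2 - 5*y*z - x
tr(a b^4 a^-1 b a^-1 b) = tr(b a b^4 a^-1 b) tr(a) - tr(b a b^4 a^-1 b a)   [inverse elimination on a] = x^2*y^5*z - x^3*y^4 - 2*x*y^4*z^2 - x^2*y^3*z + y^3*z^3 + 2*x^3*y^2 + x*y^4 + 4*x*y^2*z^2 - 2*x^2*y*z - 2*y^3*z - 2*y*z^3 - 2*x*y^2 + 5*y*z - x

x^2*y^5*z - x^3*y^4 - 2*x*y^4*z^2 - x^2*y^3*z + y^3*z^3 + 2*x^3*y^2 + x*y^4 + 4*x*y^2*z^2 - 2*x^2*y*z - 2*y^3*z - 2*y*z^3 - 2*x*y^2 + 5*y*z - x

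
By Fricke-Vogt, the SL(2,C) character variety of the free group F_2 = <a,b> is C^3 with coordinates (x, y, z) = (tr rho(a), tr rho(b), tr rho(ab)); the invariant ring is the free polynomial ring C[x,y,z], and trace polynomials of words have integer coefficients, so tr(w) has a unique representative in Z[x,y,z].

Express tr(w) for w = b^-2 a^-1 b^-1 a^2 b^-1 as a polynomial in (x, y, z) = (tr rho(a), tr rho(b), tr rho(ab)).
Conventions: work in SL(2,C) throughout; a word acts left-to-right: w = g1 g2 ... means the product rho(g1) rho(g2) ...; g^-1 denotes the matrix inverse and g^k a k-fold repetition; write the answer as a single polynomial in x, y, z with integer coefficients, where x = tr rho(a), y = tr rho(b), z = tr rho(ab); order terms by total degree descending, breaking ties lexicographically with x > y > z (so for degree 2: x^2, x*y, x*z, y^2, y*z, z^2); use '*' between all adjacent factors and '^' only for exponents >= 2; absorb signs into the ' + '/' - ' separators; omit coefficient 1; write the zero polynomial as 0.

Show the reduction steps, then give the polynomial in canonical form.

x^2*y^3*z - x^3*y^2 - x*y^2*z^2 - x^2*y*z - y^3*z + x^3 + 2*x*y^2 + x*z^2 + 2*y*z - 3*x

trace(a^2) = trace(a) * trace(a) - trace(1)   [square of a] = x^2 - 2
trace(a^2 b) = trace(a) * trace(b a) - trace(b)   [square of a] = x*z - y
trace(b^-1 a^2) = trace(a^2) * trace(b) - trace(a^2 b)   [inverse elimination on b] = x^2*y - x*z - y
trace(b^-2 a^2) = trace(b^-1 a^2) * trace(b) - trace(b^-1 a^2 b)   [inverse elimination on b] = x^2*y^2 - x*y*z - x^2 - y^2 + 2
trace(b^-1 a^2 b^-2) = trace(b^-2 a^2) * trace(b) - trace(b^-2 a^2 b)   [inverse elimination on b] = x^2*y^3 - x*y^2*z - 2*x^2*y - y^3 + x*z + 3*y
trace(b^-1 a^2 b^-3) = trace(b^-1 a^2 b^-2) * trace(b) - trace(b^-1 a^2 b^-1)   [inverse elimination on b] = x^2*y^4 - x*y^3*z - 3*x^2*y^2 - y^4 + 2*x*y*z + x^2 + 4*y^2 - 2
trace(a^3) = trace(a) * trace(a^2) - trace(a)   [square of a] = x^3 - 3*x
trace(a^3 b) = trace(a) * trace(a b a) - trace(a b)   [square of a] = x^2*z - x*y - z
trace(a^3 b^-1) = trace(a^3) * trace(b) - trace(a^3 b)   [inverse elimination on b] = x^3*y - x^2*z - 2*x*y + z
trace(a^2 b^-2 a) = trace(a^3 b^-1) * trace(b) - trace(a^3)   [inverse elimination on b] = x^3*y^2 - x^2*y*z - x^3 - 2*x*y^2 + y*z + 3*x
trace(b a b a) = trace(b a) * trace(b a) - trace(1)   [split at a repeated b] = z^2 - 2
trace(b a b) = trace(b) * trace(a b) - trace(a)   [square of b] = y*z - x
trace(a b a^2 b) = trace(a) * trace(b a b a) - trace(b a b)   [square of a] = x*z^2 - y*z - x
trace(a b a^2 b^-1) = trace(a b a^2) * trace(b) - trace(a b a^2 b)   [inverse elimination on b] = x^2*y*z - x*y^2 - x*z^2 + x
trace(a^2 b^-2 a b) = trace(a b a^2 b^-1) * trace(b) - trace(a b a^2)   [inverse elimination on b] = x^2*y^2*z - x*y^3 - x*y*z^2 - x^2*z + 2*x*y + z
trace(a b^-1 a^2 b^-2) = trace(a^2 b^-2 a) * trace(b) - trace(a^2 b^-2 a b)   [inverse elimination on b] = x^3*y^3 - 2*x^2*y^2*z - x^3*y - x*y^3 + x*y*z^2 + x^2*z + y^2*z + x*y - z
trace(a b^-1 a^2 b) = trace(a^2 b a) * trace(b) - trace(a^2 b a b)   [inverse elimination on b] = x^2*y*z - x*y^2 - x*z^2 + x
trace(a b^-1 a^2 b^-1) = trace(a b^-1 a^2) * trace(b) - trace(a b^-1 a^2 b)   [inverse elimination on b] = x^3*y^2 - 2*x^2*y*z - x*y^2 + x*z^2 + y*z - x
trace(b^-1 a^2 b^-3 a) = trace(a b^-1 a^2 b^-2) * trace(b) - trace(a b^-1 a^2 b^-1)   [inverse elimination on b] = x^3*y^4 - 2*x^2*y^3*z - 2*x^3*y^2 - x*y^4 + x*y^2*z^2 + 3*x^2*y*z + y^3*z + 2*x*y^2 - x*z^2 - 2*y*z + x
trace(b^-2 a^-1 b^-1 a^2 b^-1) = trace(b^-1 a^2 b^-3) * trace(a) - trace(b^-1 a^2 b^-3 a)   [inverse elimination on a] = x^2*y^3*z - x^3*y^2 - x*y^2*z^2 - x^2*y*z - y^3*z + x^3 + 2*x*y^2 + x*z^2 + 2*y*z - 3*x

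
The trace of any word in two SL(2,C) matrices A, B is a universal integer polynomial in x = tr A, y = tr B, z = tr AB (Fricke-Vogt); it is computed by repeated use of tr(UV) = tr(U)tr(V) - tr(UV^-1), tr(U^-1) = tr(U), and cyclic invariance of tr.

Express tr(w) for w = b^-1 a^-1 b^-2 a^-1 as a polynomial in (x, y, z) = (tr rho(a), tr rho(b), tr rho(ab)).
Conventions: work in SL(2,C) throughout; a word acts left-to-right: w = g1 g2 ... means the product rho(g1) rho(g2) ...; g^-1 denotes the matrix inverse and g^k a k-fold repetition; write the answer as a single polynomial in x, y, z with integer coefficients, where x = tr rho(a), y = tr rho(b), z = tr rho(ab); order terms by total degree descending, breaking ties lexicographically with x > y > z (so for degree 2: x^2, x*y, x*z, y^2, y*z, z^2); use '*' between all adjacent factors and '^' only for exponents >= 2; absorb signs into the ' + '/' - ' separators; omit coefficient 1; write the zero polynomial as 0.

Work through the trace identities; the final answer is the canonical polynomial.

y*z^2 - x*z - y

trace(a^-1) = trace(a) = x
trace(a^-1 b) = trace(b)*trace(a) - trace(b a) = x*y - z
trace(b^-1 a^-1) = trace(a^-1)*trace(b) - trace(a^-1 b) = z
trace(b^-2 a^-1) = trace(b^-1 a^-1)*trace(b) - trace(b^-1 a^-1 b) = y*z - x
trace(b^-2 a^-1 b^-1) = trace(b^-2 a^-1)*trace(b) - trace(b^-2 a^-1 b) = y^2*z - x*y - z
trace(b a b a) = trace(a b)*trace(a b) - trace(1) = z^2 - 2
trace(a^-1 b a b) = trace(b a b)*trace(a) - trace(b a b a) = x*y*z - x^2 - z^2 + 2
trace(a b^-1 a^-1 b) = trace(a^-1 b a)*trace(b) - trace(a^-1 b a b) = -x*y*z + x^2 + y^2 + z^2 - 2
trace(a^-1 b^-1 a b^-1) = trace(a b^-1 a^-1)*trace(b) - trace(a b^-1 a^-1 b) = x*y*z - x^2 - z^2 + 2
trace(b^-2 a^-1 b^-1 a) = trace(a^-1 b^-1 a b^-1)*trace(b) - trace(a^-1 b^-1 a) = x*y^2*z - x^2*y - y*z^2 + y
trace(b^-1 a^-1 b^-2 a^-1) = trace(b^-2 a^-1 b^-1)*trace(a) - trace(b^-2 a^-1 b^-1 a) = y*z^2 - x*z - y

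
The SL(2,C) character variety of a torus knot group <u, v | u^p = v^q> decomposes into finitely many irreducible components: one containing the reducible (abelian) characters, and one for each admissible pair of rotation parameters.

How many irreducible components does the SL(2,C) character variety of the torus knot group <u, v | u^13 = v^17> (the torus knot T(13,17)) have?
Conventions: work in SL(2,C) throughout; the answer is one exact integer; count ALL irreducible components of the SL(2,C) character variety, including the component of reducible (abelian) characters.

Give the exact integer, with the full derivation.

97

For T(13,17): irreducibility forces the central element u^13 = v^17 to one of +I, -I.
So on each irreducible component the traces are pinned: tr(u) = 2*cos(pi*alpha/13) with 1 <= alpha <= 12, tr(v) = 2*cos(pi*beta/17) with 1 <= beta <= 16.
u^13 = (-1)^alpha I and v^17 = (-1)^beta I must agree, so alpha and beta have equal parity.
Counting: 6 odd alphas x 8 odd betas + 6 even alphas x 8 even betas = 48 + 48 = 96.
components with irreducible characters: 96; plus the single component of reducible (abelian) characters: total 97.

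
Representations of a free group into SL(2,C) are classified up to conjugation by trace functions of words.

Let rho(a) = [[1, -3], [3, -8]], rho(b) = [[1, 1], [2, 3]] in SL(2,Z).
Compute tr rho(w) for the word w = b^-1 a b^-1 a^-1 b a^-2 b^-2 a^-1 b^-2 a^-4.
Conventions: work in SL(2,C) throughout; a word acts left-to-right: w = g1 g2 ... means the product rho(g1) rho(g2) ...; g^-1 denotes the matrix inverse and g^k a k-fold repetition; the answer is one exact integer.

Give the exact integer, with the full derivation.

-157390220

rho(b^-1) = [[3, -1], [-2, 1]]
... * rho(a) = [[1, -3], [3, -8]]  ->  [[0, -1], [1, -2]]
... * rho(b^-1) = [[3, -1], [-2, 1]]  ->  [[2, -1], [7, -3]]
... * rho(a^-1) = [[-8, 3], [-3, 1]]  ->  [[-13, 5], [-47, 18]]
... * rho(b) = [[1, 1], [2, 3]]  ->  [[-3, 2], [-11, 7]]
... * rho(a^-1) = [[-8, 3], [-3, 1]]  ->  [[18, -7], [67, -26]]
... * rho(a^-1) = [[-8, 3], [-3, 1]]  ->  [[-123, 47], [-458, 175]]
... * rho(b^-1) = [[3, -1], [-2, 1]]  ->  [[-463, 170], [-1724, 633]]
... * rho(b^-1) = [[3, -1], [-2, 1]]  ->  [[-1729, 633], [-6438, 2357]]
... * rho(a^-1) = [[-8, 3], [-3, 1]]  ->  [[11933, -4554], [44433, -16957]]
... * rho(b^-1) = [[3, -1], [-2, 1]]  ->  [[44907, -16487], [167213, -61390]]
... * rho(b^-1) = [[3, -1], [-2, 1]]  ->  [[167695, -61394], [624419, -228603]]
... * rho(a^-1) = [[-8, 3], [-3, 1]]  ->  [[-1157378, 441691], [-4309543, 1644654]]
... * rho(a^-1) = [[-8, 3], [-3, 1]]  ->  [[7933951, -3030443], [29542382, -11283975]]
... * rho(a^-1) = [[-8, 3], [-3, 1]]  ->  [[-54380279, 20771410], [-202487131, 77343171]]
... * rho(a^-1) = [[-8, 3], [-3, 1]]  ->  [[372728002, -142369427], [1387867535, -530118222]]
tr = 372728002 + -530118222 = -157390220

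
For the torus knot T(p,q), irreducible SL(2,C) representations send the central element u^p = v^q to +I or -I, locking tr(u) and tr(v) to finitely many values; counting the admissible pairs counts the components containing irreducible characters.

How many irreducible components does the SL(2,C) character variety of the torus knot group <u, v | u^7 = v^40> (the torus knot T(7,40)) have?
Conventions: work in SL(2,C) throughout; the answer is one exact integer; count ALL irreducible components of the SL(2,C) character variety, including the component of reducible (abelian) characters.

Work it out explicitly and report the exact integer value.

118

In the torus knot group T(7,40), u^7 = v^40 is central, so an irreducible representation sends it to +I or -I (Schur).
This locks tr(u) to 2*cos(pi*alpha/7), alpha in 1..6, and tr(v) to 2*cos(pi*beta/40), beta in 1..39, on each component of irreducible characters.
Consistency of u^7 = (-1)^alpha I with v^40 = (-1)^beta I forces alpha = beta (mod 2).
Counting: 3 odd alphas x 20 odd betas + 3 even alphas x 19 even betas = 60 + 57 = 117.
Total: 117 irreducible-character components + 1 reducible (abelian) component = 118.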